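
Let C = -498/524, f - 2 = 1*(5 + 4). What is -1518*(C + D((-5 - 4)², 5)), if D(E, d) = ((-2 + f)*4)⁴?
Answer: -334004889537/131 ≈ -2.5497e+9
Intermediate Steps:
f = 11 (f = 2 + 1*(5 + 4) = 2 + 1*9 = 2 + 9 = 11)
C = -249/262 (C = -498*1/524 = -249/262 ≈ -0.95038)
D(E, d) = 1679616 (D(E, d) = ((-2 + 11)*4)⁴ = (9*4)⁴ = 36⁴ = 1679616)
-1518*(C + D((-5 - 4)², 5)) = -1518*(-249/262 + 1679616) = -1518*440059143/262 = -334004889537/131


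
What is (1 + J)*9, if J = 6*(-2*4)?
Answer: -423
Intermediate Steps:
J = -48 (J = 6*(-8) = -48)
(1 + J)*9 = (1 - 48)*9 = -47*9 = -423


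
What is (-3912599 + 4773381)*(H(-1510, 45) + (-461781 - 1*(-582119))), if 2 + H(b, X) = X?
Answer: 103621797942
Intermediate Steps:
H(b, X) = -2 + X
(-3912599 + 4773381)*(H(-1510, 45) + (-461781 - 1*(-582119))) = (-3912599 + 4773381)*((-2 + 45) + (-461781 - 1*(-582119))) = 860782*(43 + (-461781 + 582119)) = 860782*(43 + 120338) = 860782*120381 = 103621797942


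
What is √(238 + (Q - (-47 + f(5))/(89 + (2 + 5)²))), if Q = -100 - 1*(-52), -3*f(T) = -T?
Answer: √906154/69 ≈ 13.796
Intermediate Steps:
f(T) = T/3 (f(T) = -(-1)*T/3 = T/3)
Q = -48 (Q = -100 + 52 = -48)
√(238 + (Q - (-47 + f(5))/(89 + (2 + 5)²))) = √(238 + (-48 - (-47 + (⅓)*5)/(89 + (2 + 5)²))) = √(238 + (-48 - (-47 + 5/3)/(89 + 7²))) = √(238 + (-48 - (-136)/(3*(89 + 49)))) = √(238 + (-48 - (-136)/(3*138))) = √(238 + (-48 - 1*(-68/207))) = √(238 + (-48 + 68/207)) = √(238 - 9868/207) = √(39398/207) = √906154/69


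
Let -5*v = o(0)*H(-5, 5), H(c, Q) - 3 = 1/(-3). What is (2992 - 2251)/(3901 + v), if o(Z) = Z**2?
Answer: 741/3901 ≈ 0.18995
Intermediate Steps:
H(c, Q) = 8/3 (H(c, Q) = 3 + 1/(-3) = 3 - 1/3 = 8/3)
v = 0 (v = -0**2*8/(5*3) = -0*8/3 = -1/5*0 = 0)
(2992 - 2251)/(3901 + v) = (2992 - 2251)/(3901 + 0) = 741/3901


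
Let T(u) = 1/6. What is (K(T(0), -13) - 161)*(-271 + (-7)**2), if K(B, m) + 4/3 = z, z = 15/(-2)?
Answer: 37703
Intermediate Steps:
T(u) = 1/6
z = -15/2 (z = 15*(-1/2) = -15/2 ≈ -7.5000)
K(B, m) = -53/6 (K(B, m) = -4/3 - 15/2 = -53/6)
(K(T(0), -13) - 161)*(-271 + (-7)**2) = (-53/6 - 161)*(-271 + (-7)**2) = -1019*(-271 + 49)/6 = -1019/6*(-222) = 37703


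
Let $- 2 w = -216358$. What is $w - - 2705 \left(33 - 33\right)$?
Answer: $108179$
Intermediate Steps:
$w = 108179$ ($w = \left(- \frac{1}{2}\right) \left(-216358\right) = 108179$)
$w - - 2705 \left(33 - 33\right) = 108179 - - 2705 \left(33 - 33\right) = 108179 - \left(-2705\right) 0 = 108179 - 0 = 108179 + 0 = 108179$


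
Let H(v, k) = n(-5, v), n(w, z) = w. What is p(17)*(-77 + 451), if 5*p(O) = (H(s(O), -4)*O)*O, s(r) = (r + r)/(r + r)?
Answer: -108086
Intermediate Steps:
s(r) = 1 (s(r) = (2*r)/((2*r)) = (2*r)*(1/(2*r)) = 1)
H(v, k) = -5
p(O) = -O² (p(O) = ((-5*O)*O)/5 = (-5*O²)/5 = -O²)
p(17)*(-77 + 451) = (-1*17²)*(-77 + 451) = -1*289*374 = -289*374 = -108086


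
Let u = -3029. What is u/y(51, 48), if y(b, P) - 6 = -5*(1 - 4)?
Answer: -3029/21 ≈ -144.24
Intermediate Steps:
y(b, P) = 21 (y(b, P) = 6 - 5*(1 - 4) = 6 - 5*(-3) = 6 + 15 = 21)
u/y(51, 48) = -3029/21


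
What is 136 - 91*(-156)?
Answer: 14332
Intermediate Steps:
136 - 91*(-156) = 136 + 14196 = 14332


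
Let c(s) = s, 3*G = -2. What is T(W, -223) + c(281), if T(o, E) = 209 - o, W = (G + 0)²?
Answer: 4406/9 ≈ 489.56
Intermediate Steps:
G = -⅔ (G = (⅓)*(-2) = -⅔ ≈ -0.66667)
W = 4/9 (W = (-⅔ + 0)² = (-⅔)² = 4/9 ≈ 0.44444)
T(W, -223) + c(281) = (209 - 1*4/9) + 281 = (209 - 4/9) + 281 = 1877/9 + 281 = 4406/9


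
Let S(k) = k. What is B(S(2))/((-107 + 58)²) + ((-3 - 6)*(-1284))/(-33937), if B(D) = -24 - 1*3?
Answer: -28662255/81482737 ≈ -0.35176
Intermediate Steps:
B(D) = -27 (B(D) = -24 - 3 = -27)
B(S(2))/((-107 + 58)²) + ((-3 - 6)*(-1284))/(-33937) = -27/(-107 + 58)² + ((-3 - 6)*(-1284))/(-33937) = -27/((-49)²) - 9*(-1284)*(-1/33937) = -27/2401 + 11556*(-1/33937) = -27*1/2401 - 11556/33937 = -27/2401 - 11556/33937 = -28662255/81482737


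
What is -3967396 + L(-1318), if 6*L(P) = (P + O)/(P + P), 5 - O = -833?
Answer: -2614513944/659 ≈ -3.9674e+6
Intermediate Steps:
O = 838 (O = 5 - 1*(-833) = 5 + 833 = 838)
L(P) = (838 + P)/(12*P) (L(P) = ((P + 838)/(P + P))/6 = ((838 + P)/((2*P)))/6 = ((838 + P)*(1/(2*P)))/6 = ((838 + P)/(2*P))/6 = (838 + P)/(12*P))
-3967396 + L(-1318) = -3967396 + (1/12)*(838 - 1318)/(-1318) = -3967396 + (1/12)*(-1/1318)*(-480) = -3967396 + 20/659 = -2614513944/659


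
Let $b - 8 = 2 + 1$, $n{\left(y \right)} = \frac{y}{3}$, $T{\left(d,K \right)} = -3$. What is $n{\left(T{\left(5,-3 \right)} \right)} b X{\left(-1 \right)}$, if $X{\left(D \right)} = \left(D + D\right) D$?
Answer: $-22$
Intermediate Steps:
$n{\left(y \right)} = \frac{y}{3}$ ($n{\left(y \right)} = y \frac{1}{3} = \frac{y}{3}$)
$X{\left(D \right)} = 2 D^{2}$ ($X{\left(D \right)} = 2 D D = 2 D^{2}$)
$b = 11$ ($b = 8 + \left(2 + 1\right) = 8 + 3 = 11$)
$n{\left(T{\left(5,-3 \right)} \right)} b X{\left(-1 \right)} = \frac{1}{3} \left(-3\right) 11 \cdot 2 \left(-1\right)^{2} = \left(-1\right) 11 \cdot 2 \cdot 1 = \left(-11\right) 2 = -22$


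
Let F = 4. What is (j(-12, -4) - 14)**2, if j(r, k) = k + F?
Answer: 196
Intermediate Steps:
j(r, k) = 4 + k (j(r, k) = k + 4 = 4 + k)
(j(-12, -4) - 14)**2 = ((4 - 4) - 14)**2 = (0 - 14)**2 = (-14)**2 = 196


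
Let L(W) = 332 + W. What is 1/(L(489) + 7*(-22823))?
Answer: -1/158940 ≈ -6.2917e-6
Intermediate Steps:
1/(L(489) + 7*(-22823)) = 1/((332 + 489) + 7*(-22823)) = 1/(821 - 159761) = 1/(-158940) = -1/158940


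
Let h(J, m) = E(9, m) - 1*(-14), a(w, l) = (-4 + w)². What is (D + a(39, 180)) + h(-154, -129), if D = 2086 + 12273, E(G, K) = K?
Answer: 15469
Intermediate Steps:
D = 14359
h(J, m) = 14 + m (h(J, m) = m - 1*(-14) = m + 14 = 14 + m)
(D + a(39, 180)) + h(-154, -129) = (14359 + (-4 + 39)²) + (14 - 129) = (14359 + 35²) - 115 = (14359 + 1225) - 115 = 15584 - 115 = 15469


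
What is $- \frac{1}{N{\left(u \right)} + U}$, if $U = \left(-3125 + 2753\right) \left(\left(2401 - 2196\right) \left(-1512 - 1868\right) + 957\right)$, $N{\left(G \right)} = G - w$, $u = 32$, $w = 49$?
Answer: $- \frac{1}{257402779} \approx -3.885 \cdot 10^{-9}$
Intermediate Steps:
$N{\left(G \right)} = -49 + G$ ($N{\left(G \right)} = G - 49 = -49 + G$)
$U = 257402796$ ($U = - 372 \left(205 \left(-3380\right) + 957\right) = - 372 \left(-692900 + 957\right) = \left(-372\right) \left(-691943\right) = 257402796$)
$- \frac{1}{N{\left(u \right)} + U} = - \frac{1}{\left(-49 + 32\right) + 257402796} = - \frac{1}{-17 + 257402796} = - \frac{1}{257402779}$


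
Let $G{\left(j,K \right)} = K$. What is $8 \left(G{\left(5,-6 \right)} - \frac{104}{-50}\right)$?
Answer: $- \frac{784}{25} \approx -31.36$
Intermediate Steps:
$8 \left(G{\left(5,-6 \right)} - \frac{104}{-50}\right) = 8 \left(-6 - \frac{104}{-50}\right) = 8 \left(-6 - - \frac{52}{25}\right) = 8 \left(-6 + \frac{52}{25}\right) = 8 \left(- \frac{98}{25}\right) = - \frac{784}{25}$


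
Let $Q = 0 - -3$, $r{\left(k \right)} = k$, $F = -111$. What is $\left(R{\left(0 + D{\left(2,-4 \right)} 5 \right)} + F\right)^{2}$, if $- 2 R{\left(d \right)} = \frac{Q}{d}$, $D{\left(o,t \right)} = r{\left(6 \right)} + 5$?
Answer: $\frac{149157369}{12100} \approx 12327.0$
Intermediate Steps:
$D{\left(o,t \right)} = 11$ ($D{\left(o,t \right)} = 6 + 5 = 11$)
$Q = 3$ ($Q = 0 + 3 = 3$)
$R{\left(d \right)} = - \frac{3}{2 d}$ ($R{\left(d \right)} = - \frac{3 \frac{1}{d}}{2} = - \frac{3}{2 d}$)
$\left(R{\left(0 + D{\left(2,-4 \right)} 5 \right)} + F\right)^{2} = \left(- \frac{3}{2 \left(0 + 11 \cdot 5\right)} - 111\right)^{2} = \left(- \frac{3}{2 \left(0 + 55\right)} - 111\right)^{2} = \left(- \frac{3}{2 \cdot 55} - 111\right)^{2} = \left(\left(- \frac{3}{2}\right) \frac{1}{55} - 111\right)^{2} = \left(- \frac{3}{110} - 111\right)^{2} = \left(- \frac{12213}{110}\right)^{2} = \frac{149157369}{12100}$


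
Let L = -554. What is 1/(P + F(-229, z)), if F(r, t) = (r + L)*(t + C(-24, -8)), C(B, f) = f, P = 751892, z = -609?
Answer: 1/1235003 ≈ 8.0971e-7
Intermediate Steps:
F(r, t) = (-554 + r)*(-8 + t) (F(r, t) = (r - 554)*(t - 8) = (-554 + r)*(-8 + t))
1/(P + F(-229, z)) = 1/(751892 + (4432 - 554*(-609) - 8*(-229) - 229*(-609))) = 1/(751892 + (4432 + 337386 + 1832 + 139461)) = 1/(751892 + 483111) = 1/1235003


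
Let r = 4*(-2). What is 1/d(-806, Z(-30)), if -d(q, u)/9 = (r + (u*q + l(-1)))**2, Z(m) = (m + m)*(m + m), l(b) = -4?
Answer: -1/75774169786896 ≈ -1.3197e-14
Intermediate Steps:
r = -8
Z(m) = 4*m**2 (Z(m) = (2*m)*(2*m) = 4*m**2)
d(q, u) = -9*(-12 + q*u)**2 (d(q, u) = -9*(-8 + (u*q - 4))**2 = -9*(-8 + (q*u - 4))**2 = -9*(-8 + (-4 + q*u))**2 = -9*(-12 + q*u)**2)
1/d(-806, Z(-30)) = 1/(-9*(-12 - 3224*(-30)**2)**2) = 1/(-9*(-12 - 3224*900)**2) = 1/(-9*(-12 - 806*3600)**2) = 1/(-9*(-12 - 2901600)**2) = 1/(-9*(-2901612)**2) = 1/(-9*8419352198544) = 1/(-75774169786896) = -1/75774169786896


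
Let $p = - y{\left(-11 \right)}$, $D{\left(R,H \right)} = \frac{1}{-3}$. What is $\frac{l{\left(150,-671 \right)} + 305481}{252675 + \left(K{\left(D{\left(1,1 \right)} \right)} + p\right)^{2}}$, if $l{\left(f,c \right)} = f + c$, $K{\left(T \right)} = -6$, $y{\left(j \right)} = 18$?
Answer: $\frac{304960}{253251} \approx 1.2042$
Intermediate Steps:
$D{\left(R,H \right)} = - \frac{1}{3}$
$l{\left(f,c \right)} = c + f$
$p = -18$ ($p = \left(-1\right) 18 = -18$)
$\frac{l{\left(150,-671 \right)} + 305481}{252675 + \left(K{\left(D{\left(1,1 \right)} \right)} + p\right)^{2}} = \frac{\left(-671 + 150\right) + 305481}{252675 + \left(-6 - 18\right)^{2}} = \frac{-521 + 305481}{252675 + \left(-24\right)^{2}} = \frac{304960}{252675 + 576} = \frac{304960}{253251}$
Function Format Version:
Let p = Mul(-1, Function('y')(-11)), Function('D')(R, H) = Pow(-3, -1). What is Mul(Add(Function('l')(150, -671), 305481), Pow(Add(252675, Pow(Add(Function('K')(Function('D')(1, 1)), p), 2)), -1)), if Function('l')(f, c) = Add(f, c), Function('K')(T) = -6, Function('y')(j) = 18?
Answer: Rational(304960, 253251) ≈ 1.2042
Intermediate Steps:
Function('D')(R, H) = Rational(-1, 3)
Function('l')(f, c) = Add(c, f)
p = -18 (p = Mul(-1, 18) = -18)
Mul(Add(Function('l')(150, -671), 305481), Pow(Add(252675, Pow(Add(Function('K')(Function('D')(1, 1)), p), 2)), -1)) = Mul(Add(Add(-671, 150), 305481), Pow(Add(252675, Pow(Add(-6, -18), 2)), -1)) = Mul(Add(-521, 305481), Pow(Add(252675, Pow(-24, 2)), -1)) = Mul(304960, Pow(Add(252675, 576), -1)) = Mul(304960, Pow(253251, -1)) = Mul(304960, Rational(1, 253251)) = Rational(304960, 253251)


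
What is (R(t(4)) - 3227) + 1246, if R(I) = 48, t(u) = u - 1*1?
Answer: -1933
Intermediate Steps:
t(u) = -1 + u (t(u) = u - 1 = -1 + u)
(R(t(4)) - 3227) + 1246 = (48 - 3227) + 1246 = -3179 + 1246 = -1933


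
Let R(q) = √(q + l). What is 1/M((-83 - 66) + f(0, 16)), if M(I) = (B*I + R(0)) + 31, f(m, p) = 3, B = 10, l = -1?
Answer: -1429/2042042 - I/2042042 ≈ -0.00069979 - 4.8971e-7*I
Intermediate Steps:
R(q) = √(-1 + q) (R(q) = √(q - 1) = √(-1 + q))
M(I) = 31 + I + 10*I (M(I) = (10*I + √(-1 + 0)) + 31 = (10*I + √(-1)) + 31 = (10*I + I) + 31 = (I + 10*I) + 31 = 31 + I + 10*I)
1/M((-83 - 66) + f(0, 16)) = 1/(31 + I + 10*((-83 - 66) + 3)) = 1/(31 + I + 10*(-149 + 3)) = 1/(31 + I + 10*(-146)) = 1/(31 + I - 1460) = 1/(-1429 + I) = (-1429 - I)/2042042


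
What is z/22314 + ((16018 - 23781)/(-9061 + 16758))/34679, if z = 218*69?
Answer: 669150256744/992691334097 ≈ 0.67408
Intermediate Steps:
z = 15042
z/22314 + ((16018 - 23781)/(-9061 + 16758))/34679 = 15042/22314 + ((16018 - 23781)/(-9061 + 16758))/34679 = 15042*(1/22314) - 7763/7697*(1/34679) = 2507/3719 - 7763*1/7697*(1/34679) = 2507/3719 - 7763/7697*1/34679 = 2507/3719 - 7763/266924263 = 669150256744/992691334097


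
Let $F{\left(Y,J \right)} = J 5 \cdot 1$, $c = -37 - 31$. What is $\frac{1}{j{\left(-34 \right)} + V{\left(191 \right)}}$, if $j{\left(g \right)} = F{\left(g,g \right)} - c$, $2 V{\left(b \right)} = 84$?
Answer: $- \frac{1}{60} \approx -0.016667$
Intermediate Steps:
$c = -68$
$V{\left(b \right)} = 42$ ($V{\left(b \right)} = \frac{1}{2} \cdot 84 = 42$)
$F{\left(Y,J \right)} = 5 J$ ($F{\left(Y,J \right)} = 5 J 1 = 5 J$)
$j{\left(g \right)} = 68 + 5 g$ ($j{\left(g \right)} = 5 g - -68 = 5 g + 68 = 68 + 5 g$)
$\frac{1}{j{\left(-34 \right)} + V{\left(191 \right)}} = \frac{1}{\left(68 + 5 \left(-34\right)\right) + 42} = \frac{1}{\left(68 - 170\right) + 42} = \frac{1}{-102 + 42} = \frac{1}{-60} = - \frac{1}{60}$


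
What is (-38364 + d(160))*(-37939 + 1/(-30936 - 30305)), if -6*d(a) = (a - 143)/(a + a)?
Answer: 2852345398053385/1959712 ≈ 1.4555e+9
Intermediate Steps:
d(a) = -(-143 + a)/(12*a) (d(a) = -(a - 143)/(6*(a + a)) = -(-143 + a)/(6*(2*a)) = -(-143 + a)*1/(2*a)/6 = -(-143 + a)/(12*a))
(-38364 + d(160))*(-37939 + 1/(-30936 - 30305)) = (-38364 + (1/12)*(143 - 1*160)/160)*(-37939 + 1/(-30936 - 30305)) = (-38364 + (1/12)*(1/160)*(143 - 160))*(-37939 + 1/(-61241)) = (-38364 + (1/12)*(1/160)*(-17))*(-37939 - 1/61241) = (-38364 - 17/1920)*(-2323422300/61241) = -73658897/1920*(-2323422300/61241) = 2852345398053385/1959712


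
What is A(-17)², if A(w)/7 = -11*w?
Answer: 1713481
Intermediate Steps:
A(w) = -77*w (A(w) = 7*(-11*w) = -77*w)
A(-17)² = (-77*(-17))² = 1309² = 1713481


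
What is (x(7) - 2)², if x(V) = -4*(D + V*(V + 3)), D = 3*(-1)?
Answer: 72900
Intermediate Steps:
D = -3
x(V) = 12 - 4*V*(3 + V) (x(V) = -4*(-3 + V*(V + 3)) = -4*(-3 + V*(3 + V)) = 12 - 4*V*(3 + V))
(x(7) - 2)² = ((12 - 12*7 - 4*7²) - 2)² = ((12 - 84 - 4*49) - 2)² = ((12 - 84 - 196) - 2)² = (-268 - 2)² = (-270)² = 72900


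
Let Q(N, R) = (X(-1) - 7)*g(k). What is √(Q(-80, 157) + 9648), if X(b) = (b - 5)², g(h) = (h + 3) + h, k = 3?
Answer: 3*√1101 ≈ 99.544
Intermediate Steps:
g(h) = 3 + 2*h (g(h) = (3 + h) + h = 3 + 2*h)
X(b) = (-5 + b)²
Q(N, R) = 261 (Q(N, R) = ((-5 - 1)² - 7)*(3 + 2*3) = ((-6)² - 7)*(3 + 6) = (36 - 7)*9 = 29*9 = 261)
√(Q(-80, 157) + 9648) = √(261 + 9648) = √9909 = 3*√1101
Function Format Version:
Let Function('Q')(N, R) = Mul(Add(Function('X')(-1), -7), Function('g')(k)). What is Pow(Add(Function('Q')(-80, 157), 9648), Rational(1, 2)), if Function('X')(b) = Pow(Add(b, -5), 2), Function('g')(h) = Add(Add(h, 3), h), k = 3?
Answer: Mul(3, Pow(1101, Rational(1, 2))) ≈ 99.544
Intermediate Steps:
Function('g')(h) = Add(3, Mul(2, h)) (Function('g')(h) = Add(Add(3, h), h) = Add(3, Mul(2, h)))
Function('X')(b) = Pow(Add(-5, b), 2)
Function('Q')(N, R) = 261 (Function('Q')(N, R) = Mul(Add(Pow(Add(-5, -1), 2), -7), Add(3, Mul(2, 3))) = Mul(Add(Pow(-6, 2), -7), Add(3, 6)) = Mul(Add(36, -7), 9) = Mul(29, 9) = 261)
Pow(Add(Function('Q')(-80, 157), 9648), Rational(1, 2)) = Pow(Add(261, 9648), Rational(1, 2)) = Pow(9909, Rational(1, 2)) = Mul(3, Pow(1101, Rational(1, 2)))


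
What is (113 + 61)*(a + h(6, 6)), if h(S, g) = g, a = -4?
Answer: 348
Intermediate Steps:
(113 + 61)*(a + h(6, 6)) = (113 + 61)*(-4 + 6) = 174*2 = 348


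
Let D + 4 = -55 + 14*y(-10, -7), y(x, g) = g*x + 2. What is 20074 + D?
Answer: 21023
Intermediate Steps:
y(x, g) = 2 + g*x
D = 949 (D = -4 + (-55 + 14*(2 - 7*(-10))) = -4 + (-55 + 14*(2 + 70)) = -4 + (-55 + 14*72) = -4 + (-55 + 1008) = -4 + 953 = 949)
20074 + D = 20074 + 949 = 21023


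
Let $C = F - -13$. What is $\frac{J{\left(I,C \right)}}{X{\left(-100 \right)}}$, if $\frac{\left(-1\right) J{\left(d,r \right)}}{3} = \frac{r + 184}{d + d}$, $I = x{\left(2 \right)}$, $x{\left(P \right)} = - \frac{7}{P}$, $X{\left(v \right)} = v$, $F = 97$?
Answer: $- \frac{63}{50} \approx -1.26$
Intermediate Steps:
$C = 110$ ($C = 97 - -13 = 97 + 13 = 110$)
$I = - \frac{7}{2} \approx -3.5$
$J{\left(d,r \right)} = - \frac{3 \left(184 + r\right)}{2 d}$ ($J{\left(d,r \right)} = - 3 \frac{r + 184}{d + d} = - 3 \frac{184 + r}{2 d} = - \frac{3 \left(184 + r\right)}{2 d}$)
$\frac{J{\left(I,C \right)}}{X{\left(-100 \right)}} = \frac{\frac{3}{2} \frac{1}{- \frac{7}{2}} \left(-184 - 110\right)}{-100} = \frac{3}{2} \left(- \frac{2}{7}\right) \left(-184 - 110\right) \left(- \frac{1}{100}\right) = \frac{3}{2} \left(- \frac{2}{7}\right) \left(-294\right) \left(- \frac{1}{100}\right) = 126 \left(- \frac{1}{100}\right) = - \frac{63}{50}$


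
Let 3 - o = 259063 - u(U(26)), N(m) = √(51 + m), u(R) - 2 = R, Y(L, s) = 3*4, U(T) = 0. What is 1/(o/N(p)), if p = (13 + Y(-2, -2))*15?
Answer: -√426/259058 ≈ -7.9672e-5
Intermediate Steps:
Y(L, s) = 12
u(R) = 2 + R
p = 375 (p = (13 + 12)*15 = 25*15 = 375)
o = -259058 (o = 3 - (259063 - (2 + 0)) = 3 - (259063 - 1*2) = 3 - (259063 - 2) = 3 - 1*259061 = 3 - 259061 = -259058)
1/(o/N(p)) = 1/(-259058/√(51 + 375)) = 1/(-259058*√426/426) = 1/(-129529*√426/213) = -√426/259058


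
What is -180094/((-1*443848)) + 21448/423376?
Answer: 2680222789/5872330964 ≈ 0.45642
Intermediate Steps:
-180094/((-1*443848)) + 21448/423376 = -180094/(-443848) + 21448*(1/423376) = -180094*(-1/443848) + 2681/52922 = 90047/221924 + 2681/52922 = 2680222789/5872330964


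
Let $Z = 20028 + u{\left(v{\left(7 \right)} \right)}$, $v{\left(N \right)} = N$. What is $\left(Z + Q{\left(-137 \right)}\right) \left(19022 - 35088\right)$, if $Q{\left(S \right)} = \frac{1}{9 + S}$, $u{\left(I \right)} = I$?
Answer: $- \frac{20600459807}{64} \approx -3.2188 \cdot 10^{8}$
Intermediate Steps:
$Z = 20035$ ($Z = 20028 + 7 = 20035$)
$\left(Z + Q{\left(-137 \right)}\right) \left(19022 - 35088\right) = \left(20035 + \frac{1}{9 - 137}\right) \left(19022 - 35088\right) = \left(20035 + \frac{1}{-128}\right) \left(-16066\right) = \left(20035 - \frac{1}{128}\right) \left(-16066\right) = \frac{2564479}{128} \left(-16066\right) = - \frac{20600459807}{64}$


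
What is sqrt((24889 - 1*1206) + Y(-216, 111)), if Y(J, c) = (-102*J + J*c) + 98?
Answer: sqrt(21837) ≈ 147.77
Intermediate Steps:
Y(J, c) = 98 - 102*J + J*c
sqrt((24889 - 1*1206) + Y(-216, 111)) = sqrt((24889 - 1*1206) + (98 - 102*(-216) - 216*111)) = sqrt((24889 - 1206) + (98 + 22032 - 23976)) = sqrt(23683 - 1846) = sqrt(21837)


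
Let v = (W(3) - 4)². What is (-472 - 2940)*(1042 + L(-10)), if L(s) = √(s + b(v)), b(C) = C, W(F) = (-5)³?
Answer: -3555304 - 3412*√16631 ≈ -3.9953e+6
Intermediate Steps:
W(F) = -125
v = 16641 (v = (-125 - 4)² = (-129)² = 16641)
L(s) = √(16641 + s) (L(s) = √(s + 16641) = √(16641 + s))
(-472 - 2940)*(1042 + L(-10)) = (-472 - 2940)*(1042 + √(16641 - 10)) = -3412*(1042 + √16631) = -3555304 - 3412*√16631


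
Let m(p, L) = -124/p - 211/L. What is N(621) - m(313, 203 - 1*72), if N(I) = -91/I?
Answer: 47368954/25462863 ≈ 1.8603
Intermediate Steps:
m(p, L) = -211/L - 124/p
N(621) - m(313, 203 - 1*72) = -91/621 - (-211/(203 - 1*72) - 124/313) = -91*1/621 - (-211/(203 - 72) - 124*1/313) = -91/621 - (-211/131 - 124/313) = -91/621 - 1*(-82287/41003) = -91/621 + 82287/41003 = 47368954/25462863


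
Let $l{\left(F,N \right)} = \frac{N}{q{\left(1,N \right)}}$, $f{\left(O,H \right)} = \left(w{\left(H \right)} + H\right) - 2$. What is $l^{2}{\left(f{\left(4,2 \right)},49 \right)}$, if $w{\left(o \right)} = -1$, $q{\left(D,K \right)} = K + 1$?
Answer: $\frac{2401}{2500} \approx 0.9604$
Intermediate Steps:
$q{\left(D,K \right)} = 1 + K$
$f{\left(O,H \right)} = -3 + H$ ($f{\left(O,H \right)} = \left(-1 + H\right) - 2 = -3 + H$)
$l{\left(F,N \right)} = \frac{N}{1 + N}$
$l^{2}{\left(f{\left(4,2 \right)},49 \right)} = \left(\frac{49}{1 + 49}\right)^{2} = \left(\frac{49}{50}\right)^{2} = \frac{2401}{2500}$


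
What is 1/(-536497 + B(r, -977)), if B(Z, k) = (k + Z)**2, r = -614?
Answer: 1/1994784 ≈ 5.0131e-7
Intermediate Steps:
B(Z, k) = (Z + k)**2
1/(-536497 + B(r, -977)) = 1/(-536497 + (-614 - 977)**2) = 1/(-536497 + (-1591)**2) = 1/(-536497 + 2531281) = 1/1994784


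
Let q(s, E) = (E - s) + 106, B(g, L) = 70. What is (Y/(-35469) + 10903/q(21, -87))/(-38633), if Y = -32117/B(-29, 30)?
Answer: 6767557814/47959585695 ≈ 0.14111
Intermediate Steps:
q(s, E) = 106 + E - s
Y = -32117/70 ≈ -458.81
(Y/(-35469) + 10903/q(21, -87))/(-38633) = (-32117/70/(-35469) + 10903/(106 - 87 - 1*21))/(-38633) = (-32117/70*(-1/35469) + 10903/(106 - 87 - 21))*(-1/38633) = (32117/2482830 + 10903/(-2))*(-1/38633) = (32117/2482830 + 10903*(-½))*(-1/38633) = (32117/2482830 - 10903/2)*(-1/38633) = -6767557814/1241415*(-1/38633) = 6767557814/47959585695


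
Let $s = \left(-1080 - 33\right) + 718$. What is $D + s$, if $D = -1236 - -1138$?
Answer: $-493$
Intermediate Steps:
$D = -98$ ($D = -1236 + 1138 = -98$)
$s = -395$ ($s = -1113 + 718 = -395$)
$D + s = -98 - 395 = -493$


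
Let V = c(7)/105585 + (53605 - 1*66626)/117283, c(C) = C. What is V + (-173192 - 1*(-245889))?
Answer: 900229243870531/12383325555 ≈ 72697.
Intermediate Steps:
V = -1374001304/12383325555 (V = 7/105585 + (53605 - 1*66626)/117283 = 7*(1/105585) + (53605 - 66626)*(1/117283) = 7/105585 - 13021*1/117283 = 7/105585 - 13021/117283 = -1374001304/12383325555 ≈ -0.11096)
V + (-173192 - 1*(-245889)) = -1374001304/12383325555 + (-173192 - 1*(-245889)) = -1374001304/12383325555 + (-173192 + 245889) = -1374001304/12383325555 + 72697 = 900229243870531/12383325555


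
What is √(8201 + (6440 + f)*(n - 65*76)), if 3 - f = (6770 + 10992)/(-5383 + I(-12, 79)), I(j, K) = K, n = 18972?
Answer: √39764891886837/663 ≈ 9511.2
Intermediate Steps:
f = 16837/2652 (f = 3 - (6770 + 10992)/(-5383 + 79) = 3 - 17762/(-5304) = 3 - 17762*(-1)/5304 = 3 - 1*(-8881/2652) = 3 + 8881/2652 = 16837/2652 ≈ 6.3488)
√(8201 + (6440 + f)*(n - 65*76)) = √(8201 + (6440 + 16837/2652)*(18972 - 65*76)) = √(8201 + 17095717*(18972 - 4940)/2652) = √(8201 + (17095717/2652)*14032) = √(8201 + 59971775236/663) = √(59977212499/663) = √39764891886837/663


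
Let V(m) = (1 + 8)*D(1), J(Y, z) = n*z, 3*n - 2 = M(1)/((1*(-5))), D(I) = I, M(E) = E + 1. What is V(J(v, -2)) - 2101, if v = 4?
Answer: -2092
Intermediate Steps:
M(E) = 1 + E
n = 8/15 (n = ⅔ + ((1 + 1)/((1*(-5))))/3 = ⅔ + (2/(-5))/3 = ⅔ + (2*(-⅕))/3 = ⅔ + (⅓)*(-⅖) = ⅔ - 2/15 = 8/15 ≈ 0.53333)
J(Y, z) = 8*z/15
V(m) = 9 (V(m) = (1 + 8)*1 = 9*1 = 9)
V(J(v, -2)) - 2101 = 9 - 2101 = -2092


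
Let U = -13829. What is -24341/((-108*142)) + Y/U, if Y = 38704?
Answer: -256952855/212081544 ≈ -1.2116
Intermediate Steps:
-24341/((-108*142)) + Y/U = -24341/((-108*142)) + 38704/(-13829) = -24341/(-15336) + 38704*(-1/13829) = -24341*(-1/15336) - 38704/13829 = 24341/15336 - 38704/13829 = -256952855/212081544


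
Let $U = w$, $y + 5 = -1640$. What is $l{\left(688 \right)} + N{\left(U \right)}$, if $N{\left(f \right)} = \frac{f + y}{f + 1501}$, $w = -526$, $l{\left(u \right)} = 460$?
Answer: $\frac{34333}{75} \approx 457.77$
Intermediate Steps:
$y = -1645$ ($y = -5 - 1640 = -1645$)
$U = -526$
$N{\left(f \right)} = \frac{-1645 + f}{1501 + f}$ ($N{\left(f \right)} = \frac{f - 1645}{f + 1501} = \frac{-1645 + f}{1501 + f}$)
$l{\left(688 \right)} + N{\left(U \right)} = 460 + \frac{-1645 - 526}{1501 - 526} = 460 + \frac{1}{975} \left(-2171\right) = 460 - \frac{167}{75} = \frac{34333}{75}$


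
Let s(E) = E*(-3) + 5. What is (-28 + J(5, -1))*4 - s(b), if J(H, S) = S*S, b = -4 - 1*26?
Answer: -203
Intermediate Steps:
b = -30 (b = -4 - 26 = -30)
s(E) = 5 - 3*E (s(E) = -3*E + 5 = 5 - 3*E)
J(H, S) = S²
(-28 + J(5, -1))*4 - s(b) = (-28 + (-1)²)*4 - (5 - 3*(-30)) = (-28 + 1)*4 - (5 + 90) = -27*4 - 1*95 = -108 - 95 = -203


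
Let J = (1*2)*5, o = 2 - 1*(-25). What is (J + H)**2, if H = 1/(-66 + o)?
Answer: 151321/1521 ≈ 99.488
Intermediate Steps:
o = 27 (o = 2 + 25 = 27)
H = -1/39 (H = 1/(-66 + 27) = 1/(-39) = -1/39 ≈ -0.025641)
J = 10 (J = 2*5 = 10)
(J + H)**2 = (10 - 1/39)**2 = (389/39)**2 = 151321/1521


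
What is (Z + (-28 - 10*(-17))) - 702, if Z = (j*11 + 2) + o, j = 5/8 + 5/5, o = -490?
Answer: -8241/8 ≈ -1030.1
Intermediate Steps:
j = 13/8 (j = 5*(⅛) + 5*(⅕) = 5/8 + 1 = 13/8 ≈ 1.6250)
Z = -3761/8 (Z = ((13/8)*11 + 2) - 490 = (143/8 + 2) - 490 = 159/8 - 490 = -3761/8 ≈ -470.13)
(Z + (-28 - 10*(-17))) - 702 = (-3761/8 + (-28 - 10*(-17))) - 702 = (-3761/8 + (-28 + 170)) - 702 = (-3761/8 + 142) - 702 = -2625/8 - 702 = -8241/8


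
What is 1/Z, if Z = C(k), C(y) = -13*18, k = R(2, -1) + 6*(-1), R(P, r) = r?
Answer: -1/234 ≈ -0.0042735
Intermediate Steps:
k = -7 (k = -1 + 6*(-1) = -1 - 6 = -7)
C(y) = -234
Z = -234
1/Z = 1/(-234) = -1/234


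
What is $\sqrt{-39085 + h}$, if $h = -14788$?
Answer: $i \sqrt{53873} \approx 232.11 i$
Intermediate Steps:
$\sqrt{-39085 + h} = \sqrt{-39085 - 14788} = \sqrt{-53873} = i \sqrt{53873}$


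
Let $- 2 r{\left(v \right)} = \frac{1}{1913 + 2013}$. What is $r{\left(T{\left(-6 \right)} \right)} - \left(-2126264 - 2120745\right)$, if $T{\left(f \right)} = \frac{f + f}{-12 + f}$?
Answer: $\frac{33347514667}{7852} \approx 4.247 \cdot 10^{6}$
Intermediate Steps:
$T{\left(f \right)} = \frac{2 f}{-12 + f}$
$r{\left(v \right)} = - \frac{1}{7852}$ ($r{\left(v \right)} = - \frac{1}{2 \left(1913 + 2013\right)} = - \frac{1}{2 \cdot 3926} = \left(- \frac{1}{2}\right) \frac{1}{3926} = - \frac{1}{7852}$)
$r{\left(T{\left(-6 \right)} \right)} - \left(-2126264 - 2120745\right) = - \frac{1}{7852} - \left(-2126264 - 2120745\right) = - \frac{1}{7852} - -4247009 = - \frac{1}{7852} + 4247009 = \frac{33347514667}{7852}$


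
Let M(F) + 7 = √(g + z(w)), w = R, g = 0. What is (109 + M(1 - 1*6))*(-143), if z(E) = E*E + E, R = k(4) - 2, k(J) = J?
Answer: -14586 - 143*√6 ≈ -14936.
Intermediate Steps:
R = 2 (R = 4 - 2 = 2)
w = 2
z(E) = E + E² (z(E) = E² + E = E + E²)
M(F) = -7 + √6 (M(F) = -7 + √(0 + 2*(1 + 2)) = -7 + √(0 + 2*3) = -7 + √(0 + 6) = -7 + √6)
(109 + M(1 - 1*6))*(-143) = (109 + (-7 + √6))*(-143) = (102 + √6)*(-143) = -14586 - 143*√6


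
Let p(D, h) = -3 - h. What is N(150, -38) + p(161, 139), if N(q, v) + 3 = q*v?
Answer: -5845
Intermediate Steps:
N(q, v) = -3 + q*v
N(150, -38) + p(161, 139) = (-3 + 150*(-38)) + (-3 - 1*139) = (-3 - 5700) + (-3 - 139) = -5703 - 142 = -5845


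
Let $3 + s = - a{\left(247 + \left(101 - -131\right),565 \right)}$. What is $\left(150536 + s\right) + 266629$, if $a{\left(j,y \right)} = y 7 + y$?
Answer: $412642$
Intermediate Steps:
$a{\left(j,y \right)} = 8 y$ ($a{\left(j,y \right)} = 7 y + y = 8 y$)
$s = -4523$ ($s = -3 - 8 \cdot 565 = -3 - 4520 = -4523$)
$\left(150536 + s\right) + 266629 = \left(150536 - 4523\right) + 266629 = 146013 + 266629 = 412642$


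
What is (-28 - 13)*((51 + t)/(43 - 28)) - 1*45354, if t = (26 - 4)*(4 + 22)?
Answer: -705853/15 ≈ -47057.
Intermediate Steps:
t = 572 (t = 22*26 = 572)
(-28 - 13)*((51 + t)/(43 - 28)) - 1*45354 = (-28 - 13)*((51 + 572)/(43 - 28)) - 1*45354 = -25543/15 - 45354 = -705853/15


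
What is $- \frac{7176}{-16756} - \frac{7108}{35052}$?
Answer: $\frac{8276969}{36708207} \approx 0.22548$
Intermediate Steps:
$- \frac{7176}{-16756} - \frac{7108}{35052} = \left(-7176\right) \left(- \frac{1}{16756}\right) - \frac{1777}{8763} = \frac{1794}{4189} - \frac{1777}{8763} = \frac{8276969}{36708207}$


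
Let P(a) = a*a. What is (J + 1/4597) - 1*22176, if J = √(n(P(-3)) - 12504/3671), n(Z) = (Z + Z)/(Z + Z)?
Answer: -101943071/4597 + 11*I*√267983/3671 ≈ -22176.0 + 1.5512*I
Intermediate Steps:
P(a) = a²
n(Z) = 1 (n(Z) = (2*Z)/((2*Z)) = (2*Z)*(1/(2*Z)) = 1)
J = 11*I*√267983/3671 (J = √(1 - 12504/3671) = √(-8833/3671) = 11*I*√267983/3671 ≈ 1.5512*I)
(J + 1/4597) - 1*22176 = (11*I*√267983/3671 + 1/4597) - 1*22176 = (11*I*√267983/3671 + 1/4597) - 22176 = (1/4597 + 11*I*√267983/3671) - 22176 = -101943071/4597 + 11*I*√267983/3671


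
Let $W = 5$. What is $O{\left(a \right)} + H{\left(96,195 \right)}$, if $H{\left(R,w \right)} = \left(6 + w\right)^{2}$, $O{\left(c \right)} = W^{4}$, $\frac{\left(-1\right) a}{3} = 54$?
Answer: $41026$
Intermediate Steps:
$a = -162$ ($a = \left(-3\right) 54 = -162$)
$O{\left(c \right)} = 625$ ($O{\left(c \right)} = 5^{4} = 625$)
$O{\left(a \right)} + H{\left(96,195 \right)} = 625 + \left(6 + 195\right)^{2} = 625 + 201^{2} = 625 + 40401 = 41026$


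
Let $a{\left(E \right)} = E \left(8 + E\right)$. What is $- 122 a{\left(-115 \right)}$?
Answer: $-1501210$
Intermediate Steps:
$- 122 a{\left(-115 \right)} = - 122 \left(- 115 \left(8 - 115\right)\right) = - 122 \left(\left(-115\right) \left(-107\right)\right) = \left(-122\right) 12305 = -1501210$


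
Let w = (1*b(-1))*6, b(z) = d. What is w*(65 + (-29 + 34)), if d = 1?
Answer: 420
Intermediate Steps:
b(z) = 1
w = 6 (w = (1*1)*6 = 1*6 = 6)
w*(65 + (-29 + 34)) = 6*(65 + (-29 + 34)) = 6*(65 + 5) = 6*70 = 420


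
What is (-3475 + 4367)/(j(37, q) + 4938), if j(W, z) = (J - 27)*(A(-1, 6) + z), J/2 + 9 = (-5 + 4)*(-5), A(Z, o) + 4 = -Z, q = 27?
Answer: 446/2049 ≈ 0.21767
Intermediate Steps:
A(Z, o) = -4 - Z
J = -8 (J = -18 + 2*((-5 + 4)*(-5)) = -18 + 2*(-1*(-5)) = -18 + 2*5 = -18 + 10 = -8)
j(W, z) = 105 - 35*z (j(W, z) = (-8 - 27)*((-4 - 1*(-1)) + z) = -35*((-4 + 1) + z) = -35*(-3 + z) = 105 - 35*z)
(-3475 + 4367)/(j(37, q) + 4938) = (-3475 + 4367)/((105 - 35*27) + 4938) = 892/((105 - 945) + 4938) = 892/(-840 + 4938) = 892/4098 = 892*(1/4098) = 446/2049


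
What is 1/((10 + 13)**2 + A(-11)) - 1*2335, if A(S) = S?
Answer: -1209529/518 ≈ -2335.0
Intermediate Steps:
1/((10 + 13)**2 + A(-11)) - 1*2335 = 1/((10 + 13)**2 - 11) - 1*2335 = 1/(23**2 - 11) - 2335 = 1/(529 - 11) - 2335 = 1/518 - 2335 = -1209529/518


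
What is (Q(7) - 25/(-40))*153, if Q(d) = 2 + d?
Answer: 11781/8 ≈ 1472.6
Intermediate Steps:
(Q(7) - 25/(-40))*153 = ((2 + 7) - 25/(-40))*153 = (9 - 25*(-1/40))*153 = (9 + 5/8)*153 = (77/8)*153 = 11781/8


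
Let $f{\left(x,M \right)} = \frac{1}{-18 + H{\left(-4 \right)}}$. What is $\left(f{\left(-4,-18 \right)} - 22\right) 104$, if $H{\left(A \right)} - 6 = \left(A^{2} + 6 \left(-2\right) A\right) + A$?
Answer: $- \frac{13715}{6} \approx -2285.8$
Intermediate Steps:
$H{\left(A \right)} = 6 + A^{2} - 11 A$ ($H{\left(A \right)} = 6 + \left(\left(A^{2} + 6 \left(-2\right) A\right) + A\right) = 6 + \left(\left(A^{2} - 12 A\right) + A\right) = 6 + \left(A^{2} - 11 A\right) = 6 + A^{2} - 11 A$)
$f{\left(x,M \right)} = \frac{1}{48}$ ($f{\left(x,M \right)} = \frac{1}{-18 + \left(6 + \left(-4\right)^{2} - -44\right)} = \frac{1}{-18 + \left(6 + 16 + 44\right)} = \frac{1}{-18 + 66} = \frac{1}{48}$)
$\left(f{\left(-4,-18 \right)} - 22\right) 104 = \left(\frac{1}{48} - 22\right) 104 = \left(- \frac{1055}{48}\right) 104 = - \frac{13715}{6}$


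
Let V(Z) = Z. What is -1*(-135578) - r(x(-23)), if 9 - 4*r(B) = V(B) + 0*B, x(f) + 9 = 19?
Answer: 542313/4 ≈ 1.3558e+5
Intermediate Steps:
x(f) = 10 (x(f) = -9 + 19 = 10)
r(B) = 9/4 - B/4 (r(B) = 9/4 - (B + 0*B)/4 = 9/4 - (B + 0)/4 = 9/4 - B/4)
-1*(-135578) - r(x(-23)) = -1*(-135578) - (9/4 - ¼*10) = 135578 - (9/4 - 5/2) = 135578 - 1*(-¼) = 135578 + ¼ = 542313/4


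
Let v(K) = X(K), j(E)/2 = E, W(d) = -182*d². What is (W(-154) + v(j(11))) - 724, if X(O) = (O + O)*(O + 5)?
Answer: -4315848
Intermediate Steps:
j(E) = 2*E
X(O) = 2*O*(5 + O) (X(O) = (2*O)*(5 + O) = 2*O*(5 + O))
v(K) = 2*K*(5 + K)
(W(-154) + v(j(11))) - 724 = (-182*(-154)² + 2*(2*11)*(5 + 2*11)) - 724 = (-182*23716 + 2*22*(5 + 22)) - 724 = (-4316312 + 2*22*27) - 724 = (-4316312 + 1188) - 724 = -4315124 - 724 = -4315848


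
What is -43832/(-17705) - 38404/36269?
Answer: 909799988/642142645 ≈ 1.4168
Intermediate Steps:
-43832/(-17705) - 38404/36269 = -43832*(-1/17705) - 38404*1/36269 = 43832/17705 - 38404/36269 = 909799988/642142645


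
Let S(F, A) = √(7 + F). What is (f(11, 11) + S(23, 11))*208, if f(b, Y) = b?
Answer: 2288 + 208*√30 ≈ 3427.3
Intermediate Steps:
(f(11, 11) + S(23, 11))*208 = (11 + √(7 + 23))*208 = (11 + √30)*208 = 2288 + 208*√30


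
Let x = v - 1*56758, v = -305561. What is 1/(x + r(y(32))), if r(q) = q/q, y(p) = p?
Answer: -1/362318 ≈ -2.7600e-6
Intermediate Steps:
r(q) = 1
x = -362319 (x = -305561 - 1*56758 = -305561 - 56758 = -362319)
1/(x + r(y(32))) = 1/(-362319 + 1) = 1/(-362318) = -1/362318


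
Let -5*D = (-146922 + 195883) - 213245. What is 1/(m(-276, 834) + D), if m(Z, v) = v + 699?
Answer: 5/171949 ≈ 2.9078e-5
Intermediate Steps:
D = 164284/5 (D = -((-146922 + 195883) - 213245)/5 = -(48961 - 213245)/5 = -⅕*(-164284) = 164284/5 ≈ 32857.)
m(Z, v) = 699 + v
1/(m(-276, 834) + D) = 1/((699 + 834) + 164284/5) = 1/(1533 + 164284/5) = 1/(171949/5) = 5/171949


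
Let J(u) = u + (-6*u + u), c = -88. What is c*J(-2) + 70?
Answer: -634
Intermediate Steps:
J(u) = -4*u (J(u) = u - 5*u = -4*u)
c*J(-2) + 70 = -(-352)*(-2) + 70 = -88*8 + 70 = -704 + 70 = -634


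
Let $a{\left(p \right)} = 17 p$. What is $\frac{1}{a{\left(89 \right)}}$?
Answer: $\frac{1}{1513} \approx 0.00066094$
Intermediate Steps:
$\frac{1}{a{\left(89 \right)}} = \frac{1}{17 \cdot 89} = \frac{1}{1513}$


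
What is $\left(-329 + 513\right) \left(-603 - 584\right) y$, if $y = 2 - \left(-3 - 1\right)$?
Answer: $-1310448$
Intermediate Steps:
$y = 6$ ($y = 2 - -4 = 2 + 4 = 6$)
$\left(-329 + 513\right) \left(-603 - 584\right) y = \left(-329 + 513\right) \left(-603 - 584\right) 6 = 184 \left(-1187\right) 6 = \left(-218408\right) 6 = -1310448$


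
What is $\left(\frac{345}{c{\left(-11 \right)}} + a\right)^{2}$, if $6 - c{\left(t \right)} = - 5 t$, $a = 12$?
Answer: $\frac{59049}{2401} \approx 24.594$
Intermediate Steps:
$c{\left(t \right)} = 6 + 5 t$ ($c{\left(t \right)} = 6 - - 5 t = 6 + 5 t$)
$\left(\frac{345}{c{\left(-11 \right)}} + a\right)^{2} = \left(\frac{345}{6 + 5 \left(-11\right)} + 12\right)^{2} = \left(\frac{345}{6 - 55} + 12\right)^{2} = \left(\frac{345}{-49} + 12\right)^{2} = \left(345 \left(- \frac{1}{49}\right) + 12\right)^{2} = \left(- \frac{345}{49} + 12\right)^{2} = \left(\frac{243}{49}\right)^{2} = \frac{59049}{2401}$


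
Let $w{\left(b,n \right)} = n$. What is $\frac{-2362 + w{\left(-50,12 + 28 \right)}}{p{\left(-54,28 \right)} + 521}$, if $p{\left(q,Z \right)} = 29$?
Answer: $- \frac{1161}{275} \approx -4.2218$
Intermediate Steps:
$\frac{-2362 + w{\left(-50,12 + 28 \right)}}{p{\left(-54,28 \right)} + 521} = \frac{-2362 + \left(12 + 28\right)}{29 + 521} = \frac{-2362 + 40}{550} = \left(-2322\right) \frac{1}{550} = - \frac{1161}{275}$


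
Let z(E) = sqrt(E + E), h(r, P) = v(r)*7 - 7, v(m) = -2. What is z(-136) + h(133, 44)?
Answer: -21 + 4*I*sqrt(17) ≈ -21.0 + 16.492*I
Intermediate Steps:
h(r, P) = -21 (h(r, P) = -2*7 - 7 = -14 - 7 = -21)
z(E) = sqrt(2)*sqrt(E) (z(E) = sqrt(2*E) = sqrt(2)*sqrt(E))
z(-136) + h(133, 44) = sqrt(2)*sqrt(-136) - 21 = sqrt(2)*(2*I*sqrt(34)) - 21 = 4*I*sqrt(17) - 21 = -21 + 4*I*sqrt(17)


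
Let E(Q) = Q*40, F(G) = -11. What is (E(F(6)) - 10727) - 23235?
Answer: -34402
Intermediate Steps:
E(Q) = 40*Q
(E(F(6)) - 10727) - 23235 = (40*(-11) - 10727) - 23235 = (-440 - 10727) - 23235 = -11167 - 23235 = -34402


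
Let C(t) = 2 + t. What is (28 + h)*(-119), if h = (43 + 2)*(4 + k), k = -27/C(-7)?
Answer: -53669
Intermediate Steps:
k = 27/5 (k = -27/(2 - 7) = -27/(-5) = -27*(-⅕) = 27/5 ≈ 5.4000)
h = 423 (h = (43 + 2)*(4 + 27/5) = 45*(47/5) = 423)
(28 + h)*(-119) = (28 + 423)*(-119) = 451*(-119) = -53669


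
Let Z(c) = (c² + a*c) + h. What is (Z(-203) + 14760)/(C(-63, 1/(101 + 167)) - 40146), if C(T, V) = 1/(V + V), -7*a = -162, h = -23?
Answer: -12812/10003 ≈ -1.2808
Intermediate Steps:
a = 162/7 (a = -⅐*(-162) = 162/7 ≈ 23.143)
C(T, V) = 1/(2*V)
Z(c) = -23 + c² + 162*c/7 (Z(c) = (c² + 162*c/7) - 23 = -23 + c² + 162*c/7)
(Z(-203) + 14760)/(C(-63, 1/(101 + 167)) - 40146) = ((-23 + (-203)² + (162/7)*(-203)) + 14760)/(1/(2*(1/(101 + 167))) - 40146) = ((-23 + 41209 - 4698) + 14760)/(1/(2*(1/268)) - 40146) = (36488 + 14760)/(1/(2*(1/268)) - 40146) = 51248/((½)*268 - 40146) = 51248/(134 - 40146) = 51248/(-40012) = 51248*(-1/40012) = -12812/10003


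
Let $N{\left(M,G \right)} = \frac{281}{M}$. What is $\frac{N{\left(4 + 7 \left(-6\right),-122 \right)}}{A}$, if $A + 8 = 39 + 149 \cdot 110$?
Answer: $- \frac{281}{623998} \approx -0.00045032$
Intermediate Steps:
$A = 16421$ ($A = -8 + \left(39 + 149 \cdot 110\right) = -8 + \left(39 + 16390\right) = -8 + 16429 = 16421$)
$\frac{N{\left(4 + 7 \left(-6\right),-122 \right)}}{A} = \frac{281 \frac{1}{4 + 7 \left(-6\right)}}{16421} = \frac{281}{4 - 42} \cdot \frac{1}{16421} = \frac{281}{-38} \cdot \frac{1}{16421} = 281 \left(- \frac{1}{38}\right) \frac{1}{16421} = \left(- \frac{281}{38}\right) \frac{1}{16421} = - \frac{281}{623998}$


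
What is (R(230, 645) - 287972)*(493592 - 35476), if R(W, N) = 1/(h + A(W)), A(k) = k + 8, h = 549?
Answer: -103824644593708/787 ≈ -1.3192e+11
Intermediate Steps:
A(k) = 8 + k
R(W, N) = 1/(557 + W) (R(W, N) = 1/(549 + (8 + W)) = 1/(557 + W))
(R(230, 645) - 287972)*(493592 - 35476) = (1/(557 + 230) - 287972)*(493592 - 35476) = (1/787 - 287972)*458116 = -226633963/787*458116 = -103824644593708/787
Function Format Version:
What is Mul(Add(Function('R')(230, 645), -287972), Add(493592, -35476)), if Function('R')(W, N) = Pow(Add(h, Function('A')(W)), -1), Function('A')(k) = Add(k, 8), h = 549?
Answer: Rational(-103824644593708, 787) ≈ -1.3192e+11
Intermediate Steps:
Function('A')(k) = Add(8, k)
Function('R')(W, N) = Pow(Add(557, W), -1) (Function('R')(W, N) = Pow(Add(549, Add(8, W)), -1) = Pow(Add(557, W), -1))
Mul(Add(Function('R')(230, 645), -287972), Add(493592, -35476)) = Mul(Add(Pow(Add(557, 230), -1), -287972), Add(493592, -35476)) = Mul(Add(Pow(787, -1), -287972), 458116) = Mul(Add(Rational(1, 787), -287972), 458116) = Mul(Rational(-226633963, 787), 458116) = Rational(-103824644593708, 787)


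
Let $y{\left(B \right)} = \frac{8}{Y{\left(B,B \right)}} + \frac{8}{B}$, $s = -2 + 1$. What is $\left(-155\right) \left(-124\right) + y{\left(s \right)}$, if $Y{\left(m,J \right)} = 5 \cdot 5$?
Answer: $\frac{480308}{25} \approx 19212.0$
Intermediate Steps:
$Y{\left(m,J \right)} = 25$
$s = -1$
$y{\left(B \right)} = \frac{8}{25} + \frac{8}{B}$
$\left(-155\right) \left(-124\right) + y{\left(s \right)} = \left(-155\right) \left(-124\right) + \left(\frac{8}{25} + \frac{8}{-1}\right) = 19220 + \left(\frac{8}{25} + 8 \left(-1\right)\right) = 19220 + \left(\frac{8}{25} - 8\right) = 19220 - \frac{192}{25} = \frac{480308}{25}$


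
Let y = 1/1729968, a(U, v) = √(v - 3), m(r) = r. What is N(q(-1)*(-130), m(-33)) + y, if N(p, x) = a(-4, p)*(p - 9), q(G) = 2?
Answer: 1/1729968 - 269*I*√263 ≈ 5.7805e-7 - 4362.4*I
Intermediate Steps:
a(U, v) = √(-3 + v)
y = 1/1729968 ≈ 5.7805e-7
N(p, x) = √(-3 + p)*(-9 + p) (N(p, x) = √(-3 + p)*(p - 9) = √(-3 + p)*(-9 + p))
N(q(-1)*(-130), m(-33)) + y = √(-3 + 2*(-130))*(-9 + 2*(-130)) + 1/1729968 = √(-3 - 260)*(-9 - 260) + 1/1729968 = √(-263)*(-269) + 1/1729968 = (I*√263)*(-269) + 1/1729968 = -269*I*√263 + 1/1729968 = 1/1729968 - 269*I*√263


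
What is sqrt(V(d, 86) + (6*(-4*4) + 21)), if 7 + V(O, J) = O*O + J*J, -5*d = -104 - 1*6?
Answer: sqrt(7798) ≈ 88.306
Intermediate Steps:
d = 22 (d = -(-104 - 1*6)/5 = -(-104 - 6)/5 = -1/5*(-110) = 22)
V(O, J) = -7 + J**2 + O**2 (V(O, J) = -7 + (O*O + J*J) = -7 + (O**2 + J**2) = -7 + (J**2 + O**2) = -7 + J**2 + O**2)
sqrt(V(d, 86) + (6*(-4*4) + 21)) = sqrt((-7 + 86**2 + 22**2) + (6*(-4*4) + 21)) = sqrt((-7 + 7396 + 484) + (6*(-16) + 21)) = sqrt(7873 + (-96 + 21)) = sqrt(7873 - 75) = sqrt(7798)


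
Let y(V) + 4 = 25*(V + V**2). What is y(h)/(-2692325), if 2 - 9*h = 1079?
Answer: -3195064/24230925 ≈ -0.13186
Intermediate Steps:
h = -359/3 (h = 2/9 - 1/9*1079 = 2/9 - 1079/9 = -359/3 ≈ -119.67)
y(V) = -4 + 25*V + 25*V**2 (y(V) = -4 + 25*(V + V**2) = -4 + (25*V + 25*V**2) = -4 + 25*V + 25*V**2)
y(h)/(-2692325) = (-4 + 25*(-359/3) + 25*(-359/3)**2)/(-2692325) = (-4 - 8975/3 + 25*(128881/9))*(-1/2692325) = (-4 - 8975/3 + 3222025/9)*(-1/2692325) = (3195064/9)*(-1/2692325) = -3195064/24230925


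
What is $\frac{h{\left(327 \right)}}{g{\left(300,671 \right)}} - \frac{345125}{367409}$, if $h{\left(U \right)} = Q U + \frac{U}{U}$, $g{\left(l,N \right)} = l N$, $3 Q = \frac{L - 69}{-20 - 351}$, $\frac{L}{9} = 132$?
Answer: $- \frac{36884865317}{39198498801} \approx -0.94098$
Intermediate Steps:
$L = 1188$ ($L = 9 \cdot 132 = 1188$)
$Q = - \frac{373}{371}$ ($Q = \frac{\left(1188 - 69\right) \frac{1}{-20 - 351}}{3} = \frac{1119 \frac{1}{-371}}{3} = \frac{1119 \left(- \frac{1}{371}\right)}{3} = \frac{1}{3} \left(- \frac{1119}{371}\right) = - \frac{373}{371} \approx -1.0054$)
$g{\left(l,N \right)} = N l$
$h{\left(U \right)} = 1 - \frac{373 U}{371}$ ($h{\left(U \right)} = - \frac{373 U}{371} + \frac{U}{U} = - \frac{373 U}{371} + 1 = 1 - \frac{373 U}{371}$)
$\frac{h{\left(327 \right)}}{g{\left(300,671 \right)}} - \frac{345125}{367409} = \frac{1 - \frac{121971}{371}}{671 \cdot 300} - \frac{345125}{367409} = \frac{1 - \frac{121971}{371}}{201300} - \frac{345125}{367409} = \left(- \frac{121600}{371}\right) \frac{1}{201300} - \frac{345125}{367409} = - \frac{1216}{746823} - \frac{345125}{367409} = - \frac{36884865317}{39198498801}$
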